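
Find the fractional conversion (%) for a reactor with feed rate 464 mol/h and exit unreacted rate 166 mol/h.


X = (F_in - F_out) / F_in * 100
Moles reacted = 464 - 166 = 298
X = 298 / 464 * 100
= 0.6422 * 100
= 64.22 %

64.22 %


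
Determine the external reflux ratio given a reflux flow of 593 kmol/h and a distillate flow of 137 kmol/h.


Reflux ratio definition: R = L / D (liquid returned / distillate withdrawn)
L = 593 kmol/h, D = 137 kmol/h
R = 593 / 137 = 4.328

4.328


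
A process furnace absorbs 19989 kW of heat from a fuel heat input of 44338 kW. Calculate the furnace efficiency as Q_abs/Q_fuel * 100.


Furnace efficiency = Q_absorbed / Q_fuel * 100
= 19989 / 44338 * 100 = 45.08

45.08 %


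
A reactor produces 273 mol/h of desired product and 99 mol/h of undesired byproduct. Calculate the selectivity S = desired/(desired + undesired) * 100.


Selectivity = desired / (desired + undesired) * 100
Total products = 273 + 99 = 372 mol/h
S = 273 / 372 * 100
= 0.7339 * 100
= 73.39 %

73.39 %


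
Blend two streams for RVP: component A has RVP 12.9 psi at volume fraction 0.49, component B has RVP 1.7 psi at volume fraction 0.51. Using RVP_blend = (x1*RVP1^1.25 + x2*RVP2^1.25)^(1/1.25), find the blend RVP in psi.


Chevron index: RVP_blend = (sum xi*RVPi^1.25)^(1/1.25)
RVP^1.25 terms: 0.49 * 12.9^1.25 + 0.51 * 1.7^1.25 = 12.9693
RVP_blend = 12.9693^(1/1.25) = 7.768

7.768 psi


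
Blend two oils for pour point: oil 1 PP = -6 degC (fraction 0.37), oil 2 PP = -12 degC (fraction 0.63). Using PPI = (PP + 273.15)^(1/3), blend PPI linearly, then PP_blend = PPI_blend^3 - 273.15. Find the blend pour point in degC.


PPI_1 = (-6 + 273.15)^(1/3) = 6.440482
PPI_2 = (-12 + 273.15)^(1/3) = 6.391901
PPI_blend = 0.37 * 6.440482 + 0.63 * 6.391901 = 6.409876
PP_blend = 6.409876^3 - 273.15 = 263.3594 - 273.15 = -9.79

-9.79 degC


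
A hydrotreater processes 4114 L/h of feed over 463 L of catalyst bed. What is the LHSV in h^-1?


LHSV = volumetric feed rate / catalyst volume
= 4114 L/h / 463 L
= 8.886 h^-1

8.886 h^-1


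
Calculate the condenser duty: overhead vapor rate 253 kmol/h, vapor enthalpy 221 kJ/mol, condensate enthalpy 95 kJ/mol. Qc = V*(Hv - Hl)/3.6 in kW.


Qc = 253 * (221 - 95) / 3.6 = 253 * 126 / 3.6 = 8855

8855 kW


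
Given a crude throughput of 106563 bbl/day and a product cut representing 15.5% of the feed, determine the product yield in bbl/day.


Crude throughput = 106563 bbl/day
Fraction yield = 15.5%
yield = throughput * fraction / 100
yield = 106563 * 15.5 / 100 = 16517.265

16517.265 bbl/day


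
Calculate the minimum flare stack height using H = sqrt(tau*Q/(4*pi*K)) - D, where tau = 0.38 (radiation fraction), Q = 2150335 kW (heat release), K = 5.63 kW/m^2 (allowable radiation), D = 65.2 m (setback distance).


tau*Q/(4*pi*K) = 0.38 * 2150335 / (4 * pi * 5.63) = 11549.7
sqrt(11549.7) = 107.47
H = 107.47 - 65.2 = 42.27

42.27 m


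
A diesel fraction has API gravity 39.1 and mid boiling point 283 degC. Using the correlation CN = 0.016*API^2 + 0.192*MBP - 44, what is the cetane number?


CN = 0.016 * 39.1^2 + 0.192 * 283 - 44
CN = 24.46096 + 54.336 - 44 = 34.79696

34.79696


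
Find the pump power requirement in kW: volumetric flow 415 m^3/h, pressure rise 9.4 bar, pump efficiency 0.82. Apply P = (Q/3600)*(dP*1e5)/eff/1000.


Q = 415 / 3600 = 0.115278 m^3/s
P = 0.115278 * (9.4 * 1e5) / 0.82 / 1000 = 132.1

132.1 kW


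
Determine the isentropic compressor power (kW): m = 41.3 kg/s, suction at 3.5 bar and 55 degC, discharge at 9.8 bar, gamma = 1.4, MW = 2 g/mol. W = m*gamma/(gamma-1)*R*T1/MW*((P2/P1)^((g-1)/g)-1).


Isentropic work: W = m*(gamma/(gamma-1))*(R*T1/MW)*((P2/P1)^((gamma-1)/gamma) - 1)
T1 = 55 + 273.15 = 328.15 K
Pressure ratio = 9.8 / 3.5 = 2.8
Exponent = (1.4 - 1)/1.4 = 0.285714
(P2/P1)^exp - 1 = 2.8^0.285714 - 1 = 0.342021
W = 41.3 * 1.4 / 0.4 * 8.314 * 328.15 / 2 * 0.342021 = 67440

67440 kW


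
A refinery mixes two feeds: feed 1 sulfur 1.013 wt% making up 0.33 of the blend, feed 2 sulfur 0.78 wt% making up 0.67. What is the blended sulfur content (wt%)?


Linear sulfur blending: S_blend = x1*S1 + x2*S2
Contribution 1: 0.33 * 1.013 = 0.33429 wt%
Contribution 2: 0.67 * 0.78 = 0.5226 wt%
S_blend = 0.33429 + 0.5226 = 0.85689

0.85689 wt%


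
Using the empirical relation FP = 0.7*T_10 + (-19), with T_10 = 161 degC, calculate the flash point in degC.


FP = 0.7 * 161 + (-19) = 93.7

93.7 degC


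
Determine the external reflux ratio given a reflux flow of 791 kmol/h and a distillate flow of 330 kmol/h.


Reflux ratio definition: R = L / D (liquid returned / distillate withdrawn)
L = 791 kmol/h, D = 330 kmol/h
R = 791 / 330 = 2.397

2.397


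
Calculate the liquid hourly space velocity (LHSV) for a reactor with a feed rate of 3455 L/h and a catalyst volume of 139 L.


LHSV = volumetric feed rate / catalyst volume
= 3455 L/h / 139 L
= 24.86 h^-1

24.86 h^-1


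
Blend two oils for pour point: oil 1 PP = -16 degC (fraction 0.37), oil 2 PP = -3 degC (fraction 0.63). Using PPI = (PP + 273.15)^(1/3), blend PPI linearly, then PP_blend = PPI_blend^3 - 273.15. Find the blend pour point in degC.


PPI_1 = (-16 + 273.15)^(1/3) = 6.359098
PPI_2 = (-3 + 273.15)^(1/3) = 6.464501
PPI_blend = 0.37 * 6.359098 + 0.63 * 6.464501 = 6.425502
PP_blend = 6.425502^3 - 273.15 = 265.2902 - 273.15 = -7.86

-7.86 degC


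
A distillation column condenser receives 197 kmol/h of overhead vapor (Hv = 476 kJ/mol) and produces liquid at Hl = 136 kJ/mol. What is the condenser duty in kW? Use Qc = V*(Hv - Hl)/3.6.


Qc = 197 * (476 - 136) / 3.6 = 197 * 340 / 3.6 = 18610

18610 kW


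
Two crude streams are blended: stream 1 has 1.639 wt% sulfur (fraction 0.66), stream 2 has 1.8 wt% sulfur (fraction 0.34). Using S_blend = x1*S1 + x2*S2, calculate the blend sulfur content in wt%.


Linear sulfur blending: S_blend = x1*S1 + x2*S2
Contribution 1: 0.66 * 1.639 = 1.08174 wt%
Contribution 2: 0.34 * 1.8 = 0.612 wt%
S_blend = 1.08174 + 0.612 = 1.69374

1.69374 wt%


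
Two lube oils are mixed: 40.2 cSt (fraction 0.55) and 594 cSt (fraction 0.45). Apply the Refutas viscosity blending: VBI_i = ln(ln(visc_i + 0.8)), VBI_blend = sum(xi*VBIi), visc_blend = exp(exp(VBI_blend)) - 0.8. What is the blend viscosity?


Refutas method: VBN_i = 14.534*ln(ln(visc_i + 0.8)) + 10.975, blended linearly by mass fraction; since VBN is linear in VBI_i = ln(ln(visc_i + 0.8)) and the fractions sum to 1, blend VBI directly: visc = exp(exp(VBI_blend)) - 0.8
VBI_1 = ln(ln(40.2 + 0.8)) = 1.31199
VBI_2 = ln(ln(594 + 0.8)) = 1.85446
VBI_blend = 0.55 * 1.31199 + 0.45 * 1.85446 = 1.5561
visc_blend = exp(exp(1.5561)) - 0.8 = 113.7

113.7 cSt


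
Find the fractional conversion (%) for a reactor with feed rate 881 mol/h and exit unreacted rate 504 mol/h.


X = (F_in - F_out) / F_in * 100
Moles reacted = 881 - 504 = 377
X = 377 / 881 * 100
= 0.4279 * 100
= 42.79 %

42.79 %


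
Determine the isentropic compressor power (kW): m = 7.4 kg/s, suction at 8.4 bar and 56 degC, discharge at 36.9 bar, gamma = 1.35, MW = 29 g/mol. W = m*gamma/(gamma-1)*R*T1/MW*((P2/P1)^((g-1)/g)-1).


Isentropic work: W = m*(gamma/(gamma-1))*(R*T1/MW)*((P2/P1)^((gamma-1)/gamma) - 1)
T1 = 56 + 273.15 = 329.15 K
Pressure ratio = 36.9 / 8.4 = 4.39286
Exponent = (1.35 - 1)/1.35 = 0.259259
(P2/P1)^exp - 1 = 4.39286^0.259259 - 1 = 0.467703
W = 7.4 * 1.35 / 0.35 * 8.314 * 329.15 / 29 * 0.467703 = 1260

1260 kW


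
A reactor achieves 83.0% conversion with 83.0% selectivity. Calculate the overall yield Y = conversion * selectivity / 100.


Overall yield = conversion (%) * selectivity (%) / 100
Conversion = 83.0%, Selectivity = 83.0%
Y = 83.0 * 83.0 / 100
= 68.89 %

68.89 %


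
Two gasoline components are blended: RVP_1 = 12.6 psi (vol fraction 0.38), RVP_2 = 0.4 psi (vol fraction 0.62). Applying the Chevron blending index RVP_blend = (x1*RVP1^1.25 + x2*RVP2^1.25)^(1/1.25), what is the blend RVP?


Chevron index: RVP_blend = (sum xi*RVPi^1.25)^(1/1.25)
RVP^1.25 terms: 0.38 * 12.6^1.25 + 0.62 * 0.4^1.25 = 9.21806
RVP_blend = 9.21806^(1/1.25) = 5.912

5.912 psi


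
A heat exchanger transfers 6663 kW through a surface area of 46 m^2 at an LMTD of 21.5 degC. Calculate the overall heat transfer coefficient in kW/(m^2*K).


From Q = U*A*LMTD, U = Q / (A * LMTD)
U = 6663 / (46 * 21.5) = 6663 / 989 = 6.737

6.737 kW/(m^2*K)


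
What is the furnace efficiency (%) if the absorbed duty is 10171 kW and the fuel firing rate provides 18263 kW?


Furnace efficiency = Q_absorbed / Q_fuel * 100
= 10171 / 18263 * 100 = 55.69

55.69 %


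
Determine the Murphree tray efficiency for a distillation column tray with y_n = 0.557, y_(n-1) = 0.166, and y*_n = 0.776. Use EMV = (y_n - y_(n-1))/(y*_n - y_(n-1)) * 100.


Murphree vapor efficiency: EMV = (y_n - y_(n-1)) / (y*_n - y_(n-1)) * 100
EMV = (0.557 - 0.166) / (0.776 - 0.166) * 100 = 0.391 / 0.61 * 100 = 64.10

64.10 %


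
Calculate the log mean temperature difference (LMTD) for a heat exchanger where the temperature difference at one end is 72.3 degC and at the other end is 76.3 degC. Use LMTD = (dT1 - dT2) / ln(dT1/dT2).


LMTD = (dT1 - dT2) / ln(dT1/dT2)
= (72.3 - 76.3) / ln(72.3 / 76.3) = -4 / -0.0538488 = 74.28

74.28 degC


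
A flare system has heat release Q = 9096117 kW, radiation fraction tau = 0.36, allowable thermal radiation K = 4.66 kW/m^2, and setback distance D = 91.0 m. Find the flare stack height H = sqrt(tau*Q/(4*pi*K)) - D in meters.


tau*Q/(4*pi*K) = 0.36 * 9096117 / (4 * pi * 4.66) = 55919.4
sqrt(55919.4) = 236.473
H = 236.473 - 91.0 = 145.5

145.5 m


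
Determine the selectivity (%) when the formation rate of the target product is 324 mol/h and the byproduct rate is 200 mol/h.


Selectivity = desired / (desired + undesired) * 100
Total products = 324 + 200 = 524 mol/h
S = 324 / 524 * 100
= 0.6183 * 100
= 61.83 %

61.83 %


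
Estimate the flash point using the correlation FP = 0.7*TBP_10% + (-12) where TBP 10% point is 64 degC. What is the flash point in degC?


FP = 0.7 * 64 + (-12) = 32.8

32.8 degC


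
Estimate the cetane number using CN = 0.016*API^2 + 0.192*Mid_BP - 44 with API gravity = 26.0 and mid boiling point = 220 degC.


CN = 0.016 * 26.0^2 + 0.192 * 220 - 44
CN = 10.816 + 42.24 - 44 = 9.056

9.056


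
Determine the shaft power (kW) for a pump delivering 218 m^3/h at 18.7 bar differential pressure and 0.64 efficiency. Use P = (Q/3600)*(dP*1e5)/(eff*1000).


Q = 218 / 3600 = 0.0605556 m^3/s
P = 0.0605556 * (18.7 * 1e5) / 0.64 / 1000 = 176.9

176.9 kW


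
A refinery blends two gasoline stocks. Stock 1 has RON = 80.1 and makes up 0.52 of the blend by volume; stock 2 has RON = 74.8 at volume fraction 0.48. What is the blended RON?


Linear blending: RON_blend = sum(vi * RONi)
Contribution 1: 0.52 * 80.1 = 41.652
Contribution 2: 0.48 * 74.8 = 35.904
RON_blend = 41.652 + 35.904 = 77.556

77.556


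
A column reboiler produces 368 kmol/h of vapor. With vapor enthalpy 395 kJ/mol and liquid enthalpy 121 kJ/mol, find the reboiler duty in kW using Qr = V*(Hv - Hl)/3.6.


Qr = 368 * (395 - 121) / 3.6 = 368 * 274 / 3.6 = 28010

28010 kW


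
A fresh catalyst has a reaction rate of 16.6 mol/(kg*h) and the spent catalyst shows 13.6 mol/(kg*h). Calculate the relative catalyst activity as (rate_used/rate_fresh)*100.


Activity (%) = (rate_used / rate_fresh) * 100
rate_used = 13.6, rate_fresh = 16.6
= (13.6 / 16.6) * 100
= 0.8193 * 100 = 81.93

81.93 %


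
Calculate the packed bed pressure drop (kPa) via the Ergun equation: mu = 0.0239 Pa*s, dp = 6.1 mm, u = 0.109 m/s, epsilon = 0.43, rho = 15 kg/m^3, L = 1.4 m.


dp = 6.1 mm = 0.0061 m
Viscous term = 150*0.0239*0.109*(1-0.43)^2 / (0.0061^2*0.43^3) = 42914.1
Inertial term = 1.75*15*0.109^2*(1-0.43) / (0.0061*0.43^3) = 366.54
dP/L = 42914.1 + 366.54 = 43280.6 Pa/m
dP = 43280.6 * 1.4 / 1000 = 60.59 kPa

60.59 kPa


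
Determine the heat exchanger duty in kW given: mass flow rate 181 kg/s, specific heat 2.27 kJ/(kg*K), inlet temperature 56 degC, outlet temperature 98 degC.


Q = m_dot * cp * delta_T
delta_T = 98 - 56 = 42 K
Q = 181 * 2.27 * 42
= 410.87 * 42
= 17256.54 kW

17256.54 kW


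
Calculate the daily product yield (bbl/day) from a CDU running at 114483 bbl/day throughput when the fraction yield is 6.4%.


Crude throughput = 114483 bbl/day
Fraction yield = 6.4%
yield = throughput * fraction / 100
yield = 114483 * 6.4 / 100 = 7326.912

7326.912 bbl/day


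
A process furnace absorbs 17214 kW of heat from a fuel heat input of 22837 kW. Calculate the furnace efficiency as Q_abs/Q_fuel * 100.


Furnace efficiency = Q_absorbed / Q_fuel * 100
= 17214 / 22837 * 100 = 75.38

75.38 %


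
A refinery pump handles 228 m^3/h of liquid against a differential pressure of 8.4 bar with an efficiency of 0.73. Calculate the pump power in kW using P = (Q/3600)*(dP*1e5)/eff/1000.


Q = 228 / 3600 = 0.0633333 m^3/s
P = 0.0633333 * (8.4 * 1e5) / 0.73 / 1000 = 72.88

72.88 kW


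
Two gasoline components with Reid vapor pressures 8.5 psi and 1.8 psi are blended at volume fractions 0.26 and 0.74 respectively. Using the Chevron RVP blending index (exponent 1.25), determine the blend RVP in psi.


Chevron index: RVP_blend = (sum xi*RVPi^1.25)^(1/1.25)
RVP^1.25 terms: 0.26 * 8.5^1.25 + 0.74 * 1.8^1.25 = 5.31637
RVP_blend = 5.31637^(1/1.25) = 3.806

3.806 psi


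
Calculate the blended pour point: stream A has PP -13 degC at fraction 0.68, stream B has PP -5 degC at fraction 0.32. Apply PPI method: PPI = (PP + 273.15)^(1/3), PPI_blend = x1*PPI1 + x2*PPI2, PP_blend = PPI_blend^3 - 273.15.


PPI_1 = (-13 + 273.15)^(1/3) = 6.383731
PPI_2 = (-5 + 273.15)^(1/3) = 6.448508
PPI_blend = 0.68 * 6.383731 + 0.32 * 6.448508 = 6.40446
PP_blend = 6.40446^3 - 273.15 = 262.6924 - 273.15 = -10.46

-10.46 degC


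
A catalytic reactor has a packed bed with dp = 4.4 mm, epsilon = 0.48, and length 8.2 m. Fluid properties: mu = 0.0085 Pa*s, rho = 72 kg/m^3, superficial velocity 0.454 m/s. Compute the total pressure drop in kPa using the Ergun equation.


dp = 4.4 mm = 0.0044 m
Viscous term = 150*0.0085*0.454*(1-0.48)^2 / (0.0044^2*0.48^3) = 73104.4
Inertial term = 1.75*72*0.454^2*(1-0.48) / (0.0044*0.48^3) = 27753
dP/L = 73104.4 + 27753 = 100857 Pa/m
dP = 100857 * 8.2 / 1000 = 827.0 kPa

827.0 kPa


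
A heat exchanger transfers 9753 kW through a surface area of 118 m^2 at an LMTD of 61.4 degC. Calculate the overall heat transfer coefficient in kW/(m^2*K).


From Q = U*A*LMTD, U = Q / (A * LMTD)
U = 9753 / (118 * 61.4) = 9753 / 7245.2 = 1.346

1.346 kW/(m^2*K)


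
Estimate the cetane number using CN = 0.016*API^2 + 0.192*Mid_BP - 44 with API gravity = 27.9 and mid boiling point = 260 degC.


CN = 0.016 * 27.9^2 + 0.192 * 260 - 44
CN = 12.45456 + 49.92 - 44 = 18.37456

18.37456


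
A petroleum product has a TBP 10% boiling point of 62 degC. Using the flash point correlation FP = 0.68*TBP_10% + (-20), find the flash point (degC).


FP = 0.68 * 62 + (-20) = 22.16

22.16 degC


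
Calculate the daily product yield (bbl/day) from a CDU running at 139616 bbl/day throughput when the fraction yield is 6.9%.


Crude throughput = 139616 bbl/day
Fraction yield = 6.9%
yield = throughput * fraction / 100
yield = 139616 * 6.9 / 100 = 9633.504

9633.504 bbl/day


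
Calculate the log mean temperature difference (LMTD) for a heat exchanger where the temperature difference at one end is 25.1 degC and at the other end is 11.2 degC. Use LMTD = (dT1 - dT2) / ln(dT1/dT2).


LMTD = (dT1 - dT2) / ln(dT1/dT2)
= (25.1 - 11.2) / ln(25.1 / 11.2) = 13.9 / 0.806954 = 17.23

17.23 degC


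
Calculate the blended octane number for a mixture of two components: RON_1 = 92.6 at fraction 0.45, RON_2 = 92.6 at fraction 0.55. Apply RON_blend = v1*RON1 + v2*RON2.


Linear blending: RON_blend = sum(vi * RONi)
Contribution 1: 0.45 * 92.6 = 41.67
Contribution 2: 0.55 * 92.6 = 50.93
RON_blend = 41.67 + 50.93 = 92.6

92.6


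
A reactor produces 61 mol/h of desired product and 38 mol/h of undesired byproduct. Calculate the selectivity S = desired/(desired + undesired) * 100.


Selectivity = desired / (desired + undesired) * 100
Total products = 61 + 38 = 99 mol/h
S = 61 / 99 * 100
= 0.6162 * 100
= 61.62 %

61.62 %


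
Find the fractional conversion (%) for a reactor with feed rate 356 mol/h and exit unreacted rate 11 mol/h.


X = (F_in - F_out) / F_in * 100
Moles reacted = 356 - 11 = 345
X = 345 / 356 * 100
= 0.9691 * 100
= 96.91 %

96.91 %


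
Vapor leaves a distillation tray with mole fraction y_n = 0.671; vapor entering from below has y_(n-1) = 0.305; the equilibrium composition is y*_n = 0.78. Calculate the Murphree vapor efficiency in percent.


Murphree vapor efficiency: EMV = (y_n - y_(n-1)) / (y*_n - y_(n-1)) * 100
EMV = (0.671 - 0.305) / (0.78 - 0.305) * 100 = 0.366 / 0.475 * 100 = 77.05

77.05 %


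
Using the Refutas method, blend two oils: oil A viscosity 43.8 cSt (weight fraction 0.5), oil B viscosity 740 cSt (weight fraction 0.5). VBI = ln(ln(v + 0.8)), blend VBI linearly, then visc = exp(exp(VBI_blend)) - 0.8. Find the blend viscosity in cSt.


Refutas method: VBN_i = 14.534*ln(ln(visc_i + 0.8)) + 10.975, blended linearly by mass fraction; since VBN is linear in VBI_i = ln(ln(visc_i + 0.8)) and the fractions sum to 1, blend VBI directly: visc = exp(exp(VBI_blend)) - 0.8
VBI_1 = ln(ln(43.8 + 0.8)) = 1.3344
VBI_2 = ln(ln(740 + 0.8)) = 1.88824
VBI_blend = 0.5 * 1.3344 + 0.5 * 1.88824 = 1.61132
visc_blend = exp(exp(1.61132)) - 0.8 = 149.0

149.0 cSt


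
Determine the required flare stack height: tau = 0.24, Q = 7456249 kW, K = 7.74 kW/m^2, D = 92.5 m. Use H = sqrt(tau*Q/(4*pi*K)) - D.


tau*Q/(4*pi*K) = 0.24 * 7456249 / (4 * pi * 7.74) = 18398.4
sqrt(18398.4) = 135.641
H = 135.641 - 92.5 = 43.14

43.14 m


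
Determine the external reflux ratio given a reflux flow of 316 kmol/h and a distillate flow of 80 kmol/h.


Reflux ratio definition: R = L / D (liquid returned / distillate withdrawn)
L = 316 kmol/h, D = 80 kmol/h
R = 316 / 80 = 3.950

3.950


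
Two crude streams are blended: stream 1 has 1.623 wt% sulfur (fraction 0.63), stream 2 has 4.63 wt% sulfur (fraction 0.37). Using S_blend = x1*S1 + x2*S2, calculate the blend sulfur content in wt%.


Linear sulfur blending: S_blend = x1*S1 + x2*S2
Contribution 1: 0.63 * 1.623 = 1.02249 wt%
Contribution 2: 0.37 * 4.63 = 1.7131 wt%
S_blend = 1.02249 + 1.7131 = 2.73559

2.73559 wt%


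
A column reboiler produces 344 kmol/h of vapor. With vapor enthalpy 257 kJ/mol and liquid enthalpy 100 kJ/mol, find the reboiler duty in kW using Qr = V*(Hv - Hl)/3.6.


Qr = 344 * (257 - 100) / 3.6 = 344 * 157 / 3.6 = 15000

15000 kW


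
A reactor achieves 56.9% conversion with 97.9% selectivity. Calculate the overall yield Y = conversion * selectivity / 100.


Overall yield = conversion (%) * selectivity (%) / 100
Conversion = 56.9%, Selectivity = 97.9%
Y = 56.9 * 97.9 / 100
= 55.7051 %

55.7051 %


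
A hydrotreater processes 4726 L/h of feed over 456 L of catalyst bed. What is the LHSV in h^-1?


LHSV = volumetric feed rate / catalyst volume
= 4726 L/h / 456 L
= 10.36 h^-1

10.36 h^-1


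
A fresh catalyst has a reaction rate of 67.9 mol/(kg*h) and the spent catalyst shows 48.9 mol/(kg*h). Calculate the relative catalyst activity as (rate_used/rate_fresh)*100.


Activity (%) = (rate_used / rate_fresh) * 100
rate_used = 48.9, rate_fresh = 67.9
= (48.9 / 67.9) * 100
= 0.7202 * 100 = 72.02

72.02 %


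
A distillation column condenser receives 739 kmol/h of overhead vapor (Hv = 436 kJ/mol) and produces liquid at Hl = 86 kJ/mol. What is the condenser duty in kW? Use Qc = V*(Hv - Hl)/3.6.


Qc = 739 * (436 - 86) / 3.6 = 739 * 350 / 3.6 = 71850

71850 kW


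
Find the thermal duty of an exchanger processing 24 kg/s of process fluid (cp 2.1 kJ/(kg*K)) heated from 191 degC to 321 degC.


Q = m_dot * cp * delta_T
delta_T = 321 - 191 = 130 K
Q = 24 * 2.1 * 130
= 50.4 * 130
= 6552 kW

6552 kW


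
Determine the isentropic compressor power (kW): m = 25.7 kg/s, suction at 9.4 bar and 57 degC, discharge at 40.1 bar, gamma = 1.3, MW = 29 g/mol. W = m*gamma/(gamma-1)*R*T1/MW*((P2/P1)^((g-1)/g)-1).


Isentropic work: W = m*(gamma/(gamma-1))*(R*T1/MW)*((P2/P1)^((gamma-1)/gamma) - 1)
T1 = 57 + 273.15 = 330.15 K
Pressure ratio = 40.1 / 9.4 = 4.26596
Exponent = (1.3 - 1)/1.3 = 0.230769
(P2/P1)^exp - 1 = 4.26596^0.230769 - 1 = 0.397618
W = 25.7 * 1.3 / 0.3 * 8.314 * 330.15 / 29 * 0.397618 = 4191

4191 kW


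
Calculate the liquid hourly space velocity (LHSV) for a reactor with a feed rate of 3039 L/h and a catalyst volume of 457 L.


LHSV = volumetric feed rate / catalyst volume
= 3039 L/h / 457 L
= 6.650 h^-1

6.650 h^-1


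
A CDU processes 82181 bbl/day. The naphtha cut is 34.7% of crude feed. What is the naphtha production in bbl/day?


Crude throughput = 82181 bbl/day
Fraction yield = 34.7%
yield = throughput * fraction / 100
yield = 82181 * 34.7 / 100 = 28516.807

28516.807 bbl/day


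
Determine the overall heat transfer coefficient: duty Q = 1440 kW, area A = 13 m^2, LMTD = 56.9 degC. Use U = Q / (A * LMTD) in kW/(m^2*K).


From Q = U*A*LMTD, U = Q / (A * LMTD)
U = 1440 / (13 * 56.9) = 1440 / 739.7 = 1.947

1.947 kW/(m^2*K)


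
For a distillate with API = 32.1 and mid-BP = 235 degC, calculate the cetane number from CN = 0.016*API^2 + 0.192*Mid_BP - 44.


CN = 0.016 * 32.1^2 + 0.192 * 235 - 44
CN = 16.48656 + 45.12 - 44 = 17.60656

17.60656


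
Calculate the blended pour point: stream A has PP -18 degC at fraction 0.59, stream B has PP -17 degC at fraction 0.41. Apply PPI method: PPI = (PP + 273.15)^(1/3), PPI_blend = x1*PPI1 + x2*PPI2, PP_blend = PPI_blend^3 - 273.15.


PPI_1 = (-18 + 273.15)^(1/3) = 6.342569
PPI_2 = (-17 + 273.15)^(1/3) = 6.350844
PPI_blend = 0.59 * 6.342569 + 0.41 * 6.350844 = 6.345962
PP_blend = 6.345962^3 - 273.15 = 255.5597 - 273.15 = -17.59

-17.59 degC


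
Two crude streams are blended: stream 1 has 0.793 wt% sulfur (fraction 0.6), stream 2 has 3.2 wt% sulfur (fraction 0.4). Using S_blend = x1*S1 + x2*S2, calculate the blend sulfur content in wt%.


Linear sulfur blending: S_blend = x1*S1 + x2*S2
Contribution 1: 0.6 * 0.793 = 0.4758 wt%
Contribution 2: 0.4 * 3.2 = 1.28 wt%
S_blend = 0.4758 + 1.28 = 1.7558

1.7558 wt%


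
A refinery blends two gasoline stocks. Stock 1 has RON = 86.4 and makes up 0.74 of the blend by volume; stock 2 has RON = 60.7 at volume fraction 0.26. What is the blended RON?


Linear blending: RON_blend = sum(vi * RONi)
Contribution 1: 0.74 * 86.4 = 63.936
Contribution 2: 0.26 * 60.7 = 15.782
RON_blend = 63.936 + 15.782 = 79.718

79.718


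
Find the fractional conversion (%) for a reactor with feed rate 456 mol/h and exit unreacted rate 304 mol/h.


X = (F_in - F_out) / F_in * 100
Moles reacted = 456 - 304 = 152
X = 152 / 456 * 100
= 0.3333 * 100
= 33.33 %

33.33 %


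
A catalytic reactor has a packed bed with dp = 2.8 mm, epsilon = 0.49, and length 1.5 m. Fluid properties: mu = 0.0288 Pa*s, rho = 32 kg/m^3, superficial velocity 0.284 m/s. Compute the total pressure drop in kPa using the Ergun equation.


dp = 2.8 mm = 0.0028 m
Viscous term = 150*0.0288*0.284*(1-0.49)^2 / (0.0028^2*0.49^3) = 345970
Inertial term = 1.75*32*0.284^2*(1-0.49) / (0.0028*0.49^3) = 6992.76
dP/L = 345970 + 6992.76 = 352963 Pa/m
dP = 352963 * 1.5 / 1000 = 529.4 kPa

529.4 kPa


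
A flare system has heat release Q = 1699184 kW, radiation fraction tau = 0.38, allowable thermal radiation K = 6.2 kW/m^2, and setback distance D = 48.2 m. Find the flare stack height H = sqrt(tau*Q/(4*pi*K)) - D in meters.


tau*Q/(4*pi*K) = 0.38 * 1699184 / (4 * pi * 6.2) = 8287.48
sqrt(8287.48) = 91.0356
H = 91.0356 - 48.2 = 42.84

42.84 m


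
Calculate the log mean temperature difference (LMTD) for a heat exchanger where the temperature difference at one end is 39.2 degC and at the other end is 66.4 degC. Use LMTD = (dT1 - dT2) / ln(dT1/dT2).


LMTD = (dT1 - dT2) / ln(dT1/dT2)
= (39.2 - 66.4) / ln(39.2 / 66.4) = -27.2 / -0.52702 = 51.61

51.61 degC


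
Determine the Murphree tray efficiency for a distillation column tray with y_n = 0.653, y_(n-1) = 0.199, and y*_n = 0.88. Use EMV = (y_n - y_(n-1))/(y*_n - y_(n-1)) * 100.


Murphree vapor efficiency: EMV = (y_n - y_(n-1)) / (y*_n - y_(n-1)) * 100
EMV = (0.653 - 0.199) / (0.88 - 0.199) * 100 = 0.454 / 0.681 * 100 = 66.67

66.67 %


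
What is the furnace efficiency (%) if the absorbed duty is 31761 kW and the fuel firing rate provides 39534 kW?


Furnace efficiency = Q_absorbed / Q_fuel * 100
= 31761 / 39534 * 100 = 80.34

80.34 %


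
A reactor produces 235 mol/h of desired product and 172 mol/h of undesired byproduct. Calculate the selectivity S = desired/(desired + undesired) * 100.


Selectivity = desired / (desired + undesired) * 100
Total products = 235 + 172 = 407 mol/h
S = 235 / 407 * 100
= 0.5774 * 100
= 57.74 %

57.74 %


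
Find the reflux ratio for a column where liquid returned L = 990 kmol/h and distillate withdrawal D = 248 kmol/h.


Reflux ratio definition: R = L / D (liquid returned / distillate withdrawn)
L = 990 kmol/h, D = 248 kmol/h
R = 990 / 248 = 3.992

3.992


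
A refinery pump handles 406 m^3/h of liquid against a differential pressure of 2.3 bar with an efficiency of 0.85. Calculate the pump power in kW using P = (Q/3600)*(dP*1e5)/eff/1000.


Q = 406 / 3600 = 0.112778 m^3/s
P = 0.112778 * (2.3 * 1e5) / 0.85 / 1000 = 30.52

30.52 kW


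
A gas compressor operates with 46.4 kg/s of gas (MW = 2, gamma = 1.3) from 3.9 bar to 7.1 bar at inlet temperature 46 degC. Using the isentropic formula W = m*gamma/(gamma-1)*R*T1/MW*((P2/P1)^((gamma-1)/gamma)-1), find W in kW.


Isentropic work: W = m*(gamma/(gamma-1))*(R*T1/MW)*((P2/P1)^((gamma-1)/gamma) - 1)
T1 = 46 + 273.15 = 319.15 K
Pressure ratio = 7.1 / 3.9 = 1.82051
Exponent = (1.3 - 1)/1.3 = 0.230769
(P2/P1)^exp - 1 = 1.82051^0.230769 - 1 = 0.148271
W = 46.4 * 1.3 / 0.3 * 8.314 * 319.15 / 2 * 0.148271 = 39550

39550 kW


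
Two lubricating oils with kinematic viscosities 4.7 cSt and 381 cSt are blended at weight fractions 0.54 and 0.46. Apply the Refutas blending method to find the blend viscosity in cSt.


Refutas method: VBN_i = 14.534*ln(ln(visc_i + 0.8)) + 10.975, blended linearly by mass fraction; since VBN is linear in VBI_i = ln(ln(visc_i + 0.8)) and the fractions sum to 1, blend VBI directly: visc = exp(exp(VBI_blend)) - 0.8
VBI_1 = ln(ln(4.7 + 0.8)) = 0.533417
VBI_2 = ln(ln(381 + 0.8)) = 1.78253
VBI_blend = 0.54 * 0.533417 + 0.46 * 1.78253 = 1.10801
visc_blend = exp(exp(1.10801)) - 0.8 = 19.86

19.86 cSt


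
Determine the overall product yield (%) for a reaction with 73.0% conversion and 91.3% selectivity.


Overall yield = conversion (%) * selectivity (%) / 100
Conversion = 73.0%, Selectivity = 91.3%
Y = 73.0 * 91.3 / 100
= 66.649 %

66.649 %


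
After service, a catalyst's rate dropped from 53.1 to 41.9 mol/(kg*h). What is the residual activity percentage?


Activity (%) = (rate_used / rate_fresh) * 100
rate_used = 41.9, rate_fresh = 53.1
= (41.9 / 53.1) * 100
= 0.7891 * 100 = 78.91

78.91 %


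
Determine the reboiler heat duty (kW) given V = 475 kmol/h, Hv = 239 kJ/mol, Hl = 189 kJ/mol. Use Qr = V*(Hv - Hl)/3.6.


Qr = 475 * (239 - 189) / 3.6 = 475 * 50 / 3.6 = 6597

6597 kW


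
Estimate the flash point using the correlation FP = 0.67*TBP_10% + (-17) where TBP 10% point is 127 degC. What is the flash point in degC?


FP = 0.67 * 127 + (-17) = 68.09

68.09 degC


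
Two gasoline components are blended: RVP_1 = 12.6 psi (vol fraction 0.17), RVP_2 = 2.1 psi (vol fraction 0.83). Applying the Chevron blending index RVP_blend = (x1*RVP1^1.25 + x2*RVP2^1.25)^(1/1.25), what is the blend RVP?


Chevron index: RVP_blend = (sum xi*RVPi^1.25)^(1/1.25)
RVP^1.25 terms: 0.17 * 12.6^1.25 + 0.83 * 2.1^1.25 = 6.13386
RVP_blend = 6.13386^(1/1.25) = 4.268

4.268 psi


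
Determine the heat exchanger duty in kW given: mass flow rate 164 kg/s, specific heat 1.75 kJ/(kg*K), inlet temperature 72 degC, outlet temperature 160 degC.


Q = m_dot * cp * delta_T
delta_T = 160 - 72 = 88 K
Q = 164 * 1.75 * 88
= 287 * 88
= 25256 kW

25256 kW


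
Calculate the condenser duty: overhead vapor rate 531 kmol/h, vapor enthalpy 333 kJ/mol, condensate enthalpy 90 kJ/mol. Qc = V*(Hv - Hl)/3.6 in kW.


Qc = 531 * (333 - 90) / 3.6 = 531 * 243 / 3.6 = 35840

35840 kW


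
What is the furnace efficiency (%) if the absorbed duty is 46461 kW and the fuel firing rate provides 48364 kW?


Furnace efficiency = Q_absorbed / Q_fuel * 100
= 46461 / 48364 * 100 = 96.07

96.07 %


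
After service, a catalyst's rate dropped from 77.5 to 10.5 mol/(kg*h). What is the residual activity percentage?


Activity (%) = (rate_used / rate_fresh) * 100
rate_used = 10.5, rate_fresh = 77.5
= (10.5 / 77.5) * 100
= 0.1355 * 100 = 13.55

13.55 %


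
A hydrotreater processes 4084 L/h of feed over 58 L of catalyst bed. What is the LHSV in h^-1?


LHSV = volumetric feed rate / catalyst volume
= 4084 L/h / 58 L
= 70.41 h^-1

70.41 h^-1


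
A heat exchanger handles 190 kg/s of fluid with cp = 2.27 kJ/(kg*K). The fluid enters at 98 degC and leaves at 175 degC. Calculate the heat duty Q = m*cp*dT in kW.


Q = m_dot * cp * delta_T
delta_T = 175 - 98 = 77 K
Q = 190 * 2.27 * 77
= 431.3 * 77
= 33210.1 kW

33210.1 kW


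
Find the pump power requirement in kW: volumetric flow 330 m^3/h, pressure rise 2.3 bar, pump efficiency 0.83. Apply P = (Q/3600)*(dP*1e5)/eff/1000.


Q = 330 / 3600 = 0.0916667 m^3/s
P = 0.0916667 * (2.3 * 1e5) / 0.83 / 1000 = 25.40

25.40 kW


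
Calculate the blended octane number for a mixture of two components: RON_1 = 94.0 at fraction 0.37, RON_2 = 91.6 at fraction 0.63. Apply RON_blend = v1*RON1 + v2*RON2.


Linear blending: RON_blend = sum(vi * RONi)
Contribution 1: 0.37 * 94.0 = 34.78
Contribution 2: 0.63 * 91.6 = 57.708
RON_blend = 34.78 + 57.708 = 92.488

92.488


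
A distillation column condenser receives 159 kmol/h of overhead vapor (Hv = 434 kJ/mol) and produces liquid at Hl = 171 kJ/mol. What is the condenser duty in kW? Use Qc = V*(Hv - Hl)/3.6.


Qc = 159 * (434 - 171) / 3.6 = 159 * 263 / 3.6 = 11620

11620 kW


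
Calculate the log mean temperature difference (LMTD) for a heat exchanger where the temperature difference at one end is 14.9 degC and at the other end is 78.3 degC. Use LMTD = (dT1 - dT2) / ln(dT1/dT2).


LMTD = (dT1 - dT2) / ln(dT1/dT2)
= (14.9 - 78.3) / ln(14.9 / 78.3) = -63.4 / -1.65919 = 38.21

38.21 degC


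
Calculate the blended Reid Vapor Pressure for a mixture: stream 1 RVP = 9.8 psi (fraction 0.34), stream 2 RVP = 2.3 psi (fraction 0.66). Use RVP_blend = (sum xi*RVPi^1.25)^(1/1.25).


Chevron index: RVP_blend = (sum xi*RVPi^1.25)^(1/1.25)
RVP^1.25 terms: 0.34 * 9.8^1.25 + 0.66 * 2.3^1.25 = 7.76478
RVP_blend = 7.76478^(1/1.25) = 5.154

5.154 psi


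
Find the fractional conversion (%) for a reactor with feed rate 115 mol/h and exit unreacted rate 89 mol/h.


X = (F_in - F_out) / F_in * 100
Moles reacted = 115 - 89 = 26
X = 26 / 115 * 100
= 0.2261 * 100
= 22.61 %

22.61 %


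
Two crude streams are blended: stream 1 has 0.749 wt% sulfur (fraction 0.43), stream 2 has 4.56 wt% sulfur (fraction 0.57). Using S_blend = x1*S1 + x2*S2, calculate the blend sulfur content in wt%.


Linear sulfur blending: S_blend = x1*S1 + x2*S2
Contribution 1: 0.43 * 0.749 = 0.32207 wt%
Contribution 2: 0.57 * 4.56 = 2.5992 wt%
S_blend = 0.32207 + 2.5992 = 2.92127

2.92127 wt%


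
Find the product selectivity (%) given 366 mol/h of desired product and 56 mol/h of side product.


Selectivity = desired / (desired + undesired) * 100
Total products = 366 + 56 = 422 mol/h
S = 366 / 422 * 100
= 0.8673 * 100
= 86.73 %

86.73 %


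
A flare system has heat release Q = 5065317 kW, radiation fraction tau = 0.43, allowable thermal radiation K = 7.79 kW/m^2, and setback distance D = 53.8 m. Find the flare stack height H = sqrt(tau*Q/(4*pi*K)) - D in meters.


tau*Q/(4*pi*K) = 0.43 * 5065317 / (4 * pi * 7.79) = 22249.9
sqrt(22249.9) = 149.164
H = 149.164 - 53.8 = 95.36

95.36 m


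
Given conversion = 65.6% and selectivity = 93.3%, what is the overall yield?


Overall yield = conversion (%) * selectivity (%) / 100
Conversion = 65.6%, Selectivity = 93.3%
Y = 65.6 * 93.3 / 100
= 61.2048 %

61.2048 %


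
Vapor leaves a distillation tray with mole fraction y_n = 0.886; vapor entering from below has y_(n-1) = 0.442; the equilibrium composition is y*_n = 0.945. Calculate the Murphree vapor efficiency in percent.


Murphree vapor efficiency: EMV = (y_n - y_(n-1)) / (y*_n - y_(n-1)) * 100
EMV = (0.886 - 0.442) / (0.945 - 0.442) * 100 = 0.444 / 0.503 * 100 = 88.27

88.27 %


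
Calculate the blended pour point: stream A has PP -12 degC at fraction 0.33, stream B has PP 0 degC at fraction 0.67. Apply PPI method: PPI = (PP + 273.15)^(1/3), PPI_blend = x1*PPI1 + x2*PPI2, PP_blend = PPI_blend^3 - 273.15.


PPI_1 = (-12 + 273.15)^(1/3) = 6.391901
PPI_2 = (0 + 273.15)^(1/3) = 6.488342
PPI_blend = 0.33 * 6.391901 + 0.67 * 6.488342 = 6.456516
PP_blend = 6.456516^3 - 273.15 = 269.1502 - 273.15 = -4

-4 degC


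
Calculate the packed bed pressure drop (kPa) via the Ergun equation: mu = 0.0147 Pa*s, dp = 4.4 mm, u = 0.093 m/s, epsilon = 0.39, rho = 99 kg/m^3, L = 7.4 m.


dp = 4.4 mm = 0.0044 m
Viscous term = 150*0.0147*0.093*(1-0.39)^2 / (0.0044^2*0.39^3) = 66443.4
Inertial term = 1.75*99*0.093^2*(1-0.39) / (0.0044*0.39^3) = 3502.05
dP/L = 66443.4 + 3502.05 = 69945.4 Pa/m
dP = 69945.4 * 7.4 / 1000 = 517.6 kPa

517.6 kPa


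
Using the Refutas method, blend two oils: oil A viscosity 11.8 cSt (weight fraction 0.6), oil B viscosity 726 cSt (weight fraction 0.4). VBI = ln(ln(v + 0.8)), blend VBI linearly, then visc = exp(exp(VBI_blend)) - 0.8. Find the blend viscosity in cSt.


Refutas method: VBN_i = 14.534*ln(ln(visc_i + 0.8)) + 10.975, blended linearly by mass fraction; since VBN is linear in VBI_i = ln(ln(visc_i + 0.8)) and the fractions sum to 1, blend VBI directly: visc = exp(exp(VBI_blend)) - 0.8
VBI_1 = ln(ln(11.8 + 0.8)) = 0.929679
VBI_2 = ln(ln(726 + 0.8)) = 1.88535
VBI_blend = 0.6 * 0.929679 + 0.4 * 1.88535 = 1.31195
visc_blend = exp(exp(1.31195)) - 0.8 = 40.19

40.19 cSt


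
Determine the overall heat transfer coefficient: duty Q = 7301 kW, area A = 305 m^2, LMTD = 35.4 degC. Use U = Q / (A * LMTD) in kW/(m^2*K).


From Q = U*A*LMTD, U = Q / (A * LMTD)
U = 7301 / (305 * 35.4) = 7301 / 10797 = 0.6762

0.6762 kW/(m^2*K)


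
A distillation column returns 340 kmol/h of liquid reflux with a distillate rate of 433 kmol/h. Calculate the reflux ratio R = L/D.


Reflux ratio definition: R = L / D (liquid returned / distillate withdrawn)
L = 340 kmol/h, D = 433 kmol/h
R = 340 / 433 = 0.7852

0.7852


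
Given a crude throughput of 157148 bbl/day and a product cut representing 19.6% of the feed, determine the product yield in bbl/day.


Crude throughput = 157148 bbl/day
Fraction yield = 19.6%
yield = throughput * fraction / 100
yield = 157148 * 19.6 / 100 = 30801.008

30801.008 bbl/day


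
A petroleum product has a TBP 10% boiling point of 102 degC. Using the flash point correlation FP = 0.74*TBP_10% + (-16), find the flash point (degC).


FP = 0.74 * 102 + (-16) = 59.48

59.48 degC


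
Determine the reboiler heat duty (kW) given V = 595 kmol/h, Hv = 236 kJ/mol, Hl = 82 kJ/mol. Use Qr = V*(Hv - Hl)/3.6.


Qr = 595 * (236 - 82) / 3.6 = 595 * 154 / 3.6 = 25450

25450 kW


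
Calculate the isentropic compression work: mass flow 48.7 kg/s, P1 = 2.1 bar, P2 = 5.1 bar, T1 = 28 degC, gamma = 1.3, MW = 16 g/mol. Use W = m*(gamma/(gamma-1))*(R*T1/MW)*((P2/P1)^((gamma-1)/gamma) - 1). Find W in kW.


Isentropic work: W = m*(gamma/(gamma-1))*(R*T1/MW)*((P2/P1)^((gamma-1)/gamma) - 1)
T1 = 28 + 273.15 = 301.15 K
Pressure ratio = 5.1 / 2.1 = 2.42857
Exponent = (1.3 - 1)/1.3 = 0.230769
(P2/P1)^exp - 1 = 2.42857^0.230769 - 1 = 0.227233
W = 48.7 * 1.3 / 0.3 * 8.314 * 301.15 / 16 * 0.227233 = 7504

7504 kW


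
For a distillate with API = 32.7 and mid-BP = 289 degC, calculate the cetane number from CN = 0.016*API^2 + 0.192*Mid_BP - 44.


CN = 0.016 * 32.7^2 + 0.192 * 289 - 44
CN = 17.10864 + 55.488 - 44 = 28.59664

28.59664


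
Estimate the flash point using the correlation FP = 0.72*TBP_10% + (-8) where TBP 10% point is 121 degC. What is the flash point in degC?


FP = 0.72 * 121 + (-8) = 79.12

79.12 degC


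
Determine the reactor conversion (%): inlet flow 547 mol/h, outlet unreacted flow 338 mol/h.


X = (F_in - F_out) / F_in * 100
Moles reacted = 547 - 338 = 209
X = 209 / 547 * 100
= 0.3821 * 100
= 38.21 %

38.21 %


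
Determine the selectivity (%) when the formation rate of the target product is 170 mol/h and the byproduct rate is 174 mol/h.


Selectivity = desired / (desired + undesired) * 100
Total products = 170 + 174 = 344 mol/h
S = 170 / 344 * 100
= 0.4942 * 100
= 49.42 %

49.42 %


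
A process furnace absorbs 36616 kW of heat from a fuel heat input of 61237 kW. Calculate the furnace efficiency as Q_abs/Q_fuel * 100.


Furnace efficiency = Q_absorbed / Q_fuel * 100
= 36616 / 61237 * 100 = 59.79

59.79 %


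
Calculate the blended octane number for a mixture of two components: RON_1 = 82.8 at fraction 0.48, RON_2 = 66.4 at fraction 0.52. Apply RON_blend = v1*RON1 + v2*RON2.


Linear blending: RON_blend = sum(vi * RONi)
Contribution 1: 0.48 * 82.8 = 39.744
Contribution 2: 0.52 * 66.4 = 34.528
RON_blend = 39.744 + 34.528 = 74.272

74.272


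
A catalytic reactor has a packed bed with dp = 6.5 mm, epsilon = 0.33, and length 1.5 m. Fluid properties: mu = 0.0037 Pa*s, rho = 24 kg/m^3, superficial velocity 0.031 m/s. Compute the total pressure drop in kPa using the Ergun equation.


dp = 6.5 mm = 0.0065 m
Viscous term = 150*0.0037*0.031*(1-0.33)^2 / (0.0065^2*0.33^3) = 5086.7
Inertial term = 1.75*24*0.031^2*(1-0.33) / (0.0065*0.33^3) = 115.769
dP/L = 5086.7 + 115.769 = 5202.47 Pa/m
dP = 5202.47 * 1.5 / 1000 = 7.804 kPa

7.804 kPa


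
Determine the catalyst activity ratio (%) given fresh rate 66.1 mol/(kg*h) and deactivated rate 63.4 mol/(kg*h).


Activity (%) = (rate_used / rate_fresh) * 100
rate_used = 63.4, rate_fresh = 66.1
= (63.4 / 66.1) * 100
= 0.9592 * 100 = 95.92

95.92 %


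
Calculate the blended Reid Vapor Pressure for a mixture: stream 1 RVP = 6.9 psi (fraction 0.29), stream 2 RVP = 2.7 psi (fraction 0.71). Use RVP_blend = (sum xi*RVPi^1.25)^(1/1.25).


Chevron index: RVP_blend = (sum xi*RVPi^1.25)^(1/1.25)
RVP^1.25 terms: 0.29 * 6.9^1.25 + 0.71 * 2.7^1.25 = 5.70042
RVP_blend = 5.70042^(1/1.25) = 4.025

4.025 psi


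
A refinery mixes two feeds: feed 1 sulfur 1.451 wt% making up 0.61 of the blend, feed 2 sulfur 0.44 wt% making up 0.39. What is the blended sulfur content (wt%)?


Linear sulfur blending: S_blend = x1*S1 + x2*S2
Contribution 1: 0.61 * 1.451 = 0.88511 wt%
Contribution 2: 0.39 * 0.44 = 0.1716 wt%
S_blend = 0.88511 + 0.1716 = 1.05671

1.05671 wt%


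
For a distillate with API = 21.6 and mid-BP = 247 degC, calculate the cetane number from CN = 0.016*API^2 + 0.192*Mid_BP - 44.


CN = 0.016 * 21.6^2 + 0.192 * 247 - 44
CN = 7.46496 + 47.424 - 44 = 10.88896

10.88896


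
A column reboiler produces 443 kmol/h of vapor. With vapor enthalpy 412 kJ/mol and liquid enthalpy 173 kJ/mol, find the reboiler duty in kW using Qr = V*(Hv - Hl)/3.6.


Qr = 443 * (412 - 173) / 3.6 = 443 * 239 / 3.6 = 29410

29410 kW


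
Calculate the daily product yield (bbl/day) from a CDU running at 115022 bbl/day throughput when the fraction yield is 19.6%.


Crude throughput = 115022 bbl/day
Fraction yield = 19.6%
yield = throughput * fraction / 100
yield = 115022 * 19.6 / 100 = 22544.312

22544.312 bbl/day


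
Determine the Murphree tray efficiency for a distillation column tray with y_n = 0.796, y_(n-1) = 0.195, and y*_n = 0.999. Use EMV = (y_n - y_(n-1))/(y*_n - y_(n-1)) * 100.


Murphree vapor efficiency: EMV = (y_n - y_(n-1)) / (y*_n - y_(n-1)) * 100
EMV = (0.796 - 0.195) / (0.999 - 0.195) * 100 = 0.601 / 0.804 * 100 = 74.75

74.75 %
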